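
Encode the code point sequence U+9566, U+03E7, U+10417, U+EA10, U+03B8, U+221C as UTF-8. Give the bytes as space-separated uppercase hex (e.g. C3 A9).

U+9566: 3-byte form → E9 95 A6.
U+03E7: 2-byte form → CF A7.
U+10417: 4-byte form → F0 90 90 97.
U+EA10: 3-byte form → EE A8 90.
U+03B8: 2-byte form → CE B8.
U+221C: 3-byte form → E2 88 9C.
Concatenated (17 bytes): E9 95 A6 CF A7 F0 90 90 97 EE A8 90 CE B8 E2 88 9C.

E9 95 A6 CF A7 F0 90 90 97 EE A8 90 CE B8 E2 88 9C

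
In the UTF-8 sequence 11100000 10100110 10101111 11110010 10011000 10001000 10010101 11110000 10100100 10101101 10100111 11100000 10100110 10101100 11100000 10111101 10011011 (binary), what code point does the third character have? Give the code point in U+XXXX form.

U+24B67

Offset 0: leading byte 0xE0 = 11100000 → 3-byte char #1 = E0 A6 AF.
Offset 3: leading byte 0xF2 = 11110010 → 4-byte char #2 = F2 98 88 95.
Offset 7: leading byte 0xF0 = 11110000 → 4-byte char #3 = F0 A4 AD A7.
Leading byte 0xF0 = 11110000 matches 11110xxx → 4-byte sequence.
Byte 1: 0xF0 = 11110000, payload 000 (3 bits).
Byte 2: 0xA4 = 10100100 (10xxxxxx ✓), payload 100100.
Byte 3: 0xAD = 10101101 (10xxxxxx ✓), payload 101101.
Byte 4: 0xA7 = 10100111 (10xxxxxx ✓), payload 100111.
Concatenate: 000100100101101100111 = 0x24B67 (21 bits → U+24B67).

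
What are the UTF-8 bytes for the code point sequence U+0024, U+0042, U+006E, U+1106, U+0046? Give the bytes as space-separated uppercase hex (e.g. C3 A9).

U+0024: 1-byte form → 24.
U+0042: 1-byte form → 42.
U+006E: 1-byte form → 6E.
U+1106: 3-byte form → E1 84 86.
U+0046: 1-byte form → 46.
Concatenated (7 bytes): 24 42 6E E1 84 86 46.

24 42 6E E1 84 86 46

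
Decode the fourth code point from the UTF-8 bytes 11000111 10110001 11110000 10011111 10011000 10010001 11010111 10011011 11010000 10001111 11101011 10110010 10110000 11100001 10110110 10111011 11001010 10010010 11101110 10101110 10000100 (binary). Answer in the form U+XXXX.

U+040F

Offset 0: leading byte 0xC7 = 11000111 → 2-byte char #1 = C7 B1.
Offset 2: leading byte 0xF0 = 11110000 → 4-byte char #2 = F0 9F 98 91.
Offset 6: leading byte 0xD7 = 11010111 → 2-byte char #3 = D7 9B.
Offset 8: leading byte 0xD0 = 11010000 → 2-byte char #4 = D0 8F.
Leading byte 0xD0 = 11010000 matches 110xxxxx → 2-byte sequence.
Byte 1: 0xD0 = 11010000, payload 10000 (5 bits).
Byte 2: 0x8F = 10001111 (10xxxxxx ✓), payload 001111.
Concatenate: 10000001111 = 0x40F (11 bits → U+040F).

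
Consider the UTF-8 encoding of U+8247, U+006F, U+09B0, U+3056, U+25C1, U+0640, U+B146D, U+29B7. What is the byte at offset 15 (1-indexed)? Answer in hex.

1-indexed offset 15 is 0-indexed offset 14.
U+8247 → 3-byte form E8 89 87 at offsets 0–2.
U+006F → 1-byte form 6F at offsets 3–3.
U+09B0 → 3-byte form E0 A6 B0 at offsets 4–6.
U+3056 → 3-byte form E3 81 96 at offsets 7–9.
U+25C1 → 3-byte form E2 97 81 at offsets 10–12.
U+0640 → 2-byte form D9 80 at offsets 13–14.
Offset 14 falls in char 6's range; it's byte 2 of D9 80 = 0x80.

0x80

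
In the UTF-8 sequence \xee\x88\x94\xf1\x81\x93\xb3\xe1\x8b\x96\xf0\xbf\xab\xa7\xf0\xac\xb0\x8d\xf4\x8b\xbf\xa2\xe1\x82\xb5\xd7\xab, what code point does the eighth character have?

Offset 0: leading byte 0xEE = 11101110 → 3-byte char #1 = EE 88 94.
Offset 3: leading byte 0xF1 = 11110001 → 4-byte char #2 = F1 81 93 B3.
Offset 7: leading byte 0xE1 = 11100001 → 3-byte char #3 = E1 8B 96.
Offset 10: leading byte 0xF0 = 11110000 → 4-byte char #4 = F0 BF AB A7.
Offset 14: leading byte 0xF0 = 11110000 → 4-byte char #5 = F0 AC B0 8D.
Offset 18: leading byte 0xF4 = 11110100 → 4-byte char #6 = F4 8B BF A2.
Offset 22: leading byte 0xE1 = 11100001 → 3-byte char #7 = E1 82 B5.
Offset 25: leading byte 0xD7 = 11010111 → 2-byte char #8 = D7 AB.
Leading byte 0xD7 = 11010111 matches 110xxxxx → 2-byte sequence.
Byte 1: 0xD7 = 11010111, payload 10111 (5 bits).
Byte 2: 0xAB = 10101011 (10xxxxxx ✓), payload 101011.
Concatenate: 10111101011 = 0x5EB (11 bits → U+05EB).

U+05EB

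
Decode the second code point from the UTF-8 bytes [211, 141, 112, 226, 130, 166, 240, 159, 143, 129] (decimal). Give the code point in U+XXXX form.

U+0070

Offset 0: leading byte 0xD3 = 11010011 → 2-byte char #1 = D3 8D.
Offset 2: leading byte 0x70 = 01110000 → 1-byte char #2 = 70.
Leading byte 0x70 = 01110000 matches 0xxxxxxx → 1-byte sequence.
Byte 1: 0x70 = 01110000, payload 1110000 (7 bits).
Concatenate: 1110000 = 0x70 (7 bits → U+0070).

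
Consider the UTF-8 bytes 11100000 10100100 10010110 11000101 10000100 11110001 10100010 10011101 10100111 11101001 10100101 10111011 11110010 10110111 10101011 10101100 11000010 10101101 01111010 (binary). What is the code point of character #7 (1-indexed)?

U+007A

Offset 0: leading byte 0xE0 = 11100000 → 3-byte char #1 = E0 A4 96.
Offset 3: leading byte 0xC5 = 11000101 → 2-byte char #2 = C5 84.
Offset 5: leading byte 0xF1 = 11110001 → 4-byte char #3 = F1 A2 9D A7.
Offset 9: leading byte 0xE9 = 11101001 → 3-byte char #4 = E9 A5 BB.
Offset 12: leading byte 0xF2 = 11110010 → 4-byte char #5 = F2 B7 AB AC.
Offset 16: leading byte 0xC2 = 11000010 → 2-byte char #6 = C2 AD.
Offset 18: leading byte 0x7A = 01111010 → 1-byte char #7 = 7A.
Leading byte 0x7A = 01111010 matches 0xxxxxxx → 1-byte sequence.
Byte 1: 0x7A = 01111010, payload 1111010 (7 bits).
Concatenate: 1111010 = 0x7A (7 bits → U+007A).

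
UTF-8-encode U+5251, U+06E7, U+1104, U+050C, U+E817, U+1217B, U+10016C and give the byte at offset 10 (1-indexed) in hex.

1-indexed offset 10 is 0-indexed offset 9.
U+5251 → 3-byte form E5 89 91 at offsets 0–2.
U+06E7 → 2-byte form DB A7 at offsets 3–4.
U+1104 → 3-byte form E1 84 84 at offsets 5–7.
U+050C → 2-byte form D4 8C at offsets 8–9.
Offset 9 falls in char 4's range; it's byte 2 of D4 8C = 0x8C.

0x8C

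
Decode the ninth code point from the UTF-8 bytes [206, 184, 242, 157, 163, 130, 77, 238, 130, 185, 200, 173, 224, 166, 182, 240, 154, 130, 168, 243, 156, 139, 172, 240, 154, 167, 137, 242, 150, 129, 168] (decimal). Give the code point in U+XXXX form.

Offset 0: leading byte 0xCE = 11001110 → 2-byte char #1 = CE B8.
Offset 2: leading byte 0xF2 = 11110010 → 4-byte char #2 = F2 9D A3 82.
Offset 6: leading byte 0x4D = 01001101 → 1-byte char #3 = 4D.
Offset 7: leading byte 0xEE = 11101110 → 3-byte char #4 = EE 82 B9.
Offset 10: leading byte 0xC8 = 11001000 → 2-byte char #5 = C8 AD.
Offset 12: leading byte 0xE0 = 11100000 → 3-byte char #6 = E0 A6 B6.
Offset 15: leading byte 0xF0 = 11110000 → 4-byte char #7 = F0 9A 82 A8.
Offset 19: leading byte 0xF3 = 11110011 → 4-byte char #8 = F3 9C 8B AC.
Offset 23: leading byte 0xF0 = 11110000 → 4-byte char #9 = F0 9A A7 89.
Leading byte 0xF0 = 11110000 matches 11110xxx → 4-byte sequence.
Byte 1: 0xF0 = 11110000, payload 000 (3 bits).
Byte 2: 0x9A = 10011010 (10xxxxxx ✓), payload 011010.
Byte 3: 0xA7 = 10100111 (10xxxxxx ✓), payload 100111.
Byte 4: 0x89 = 10001001 (10xxxxxx ✓), payload 001001.
Concatenate: 000011010100111001001 = 0x1A9C9 (21 bits → U+1A9C9).

U+1A9C9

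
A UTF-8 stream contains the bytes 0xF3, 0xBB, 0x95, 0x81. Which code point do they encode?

Leading byte 0xF3 = 11110011 matches 11110xxx → 4-byte sequence.
Byte 1: 0xF3 = 11110011, payload 011 (3 bits).
Byte 2: 0xBB = 10111011 (10xxxxxx ✓), payload 111011.
Byte 3: 0x95 = 10010101 (10xxxxxx ✓), payload 010101.
Byte 4: 0x81 = 10000001 (10xxxxxx ✓), payload 000001.
Concatenate: 011111011010101000001 = 0xFB541 (21 bits → U+FB541).

U+FB541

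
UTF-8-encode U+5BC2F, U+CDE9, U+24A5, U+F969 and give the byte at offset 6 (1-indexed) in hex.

0xB7

1-indexed offset 6 is 0-indexed offset 5.
U+5BC2F → 4-byte form F1 9B B0 AF at offsets 0–3.
U+CDE9 → 3-byte form EC B7 A9 at offsets 4–6.
Offset 5 falls in char 2's range; it's byte 2 of EC B7 A9 = 0xB7.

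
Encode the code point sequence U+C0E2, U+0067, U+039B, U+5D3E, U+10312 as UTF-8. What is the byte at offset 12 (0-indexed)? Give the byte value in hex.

U+C0E2 → 3-byte form EC 83 A2 at offsets 0–2.
U+0067 → 1-byte form 67 at offsets 3–3.
U+039B → 2-byte form CE 9B at offsets 4–5.
U+5D3E → 3-byte form E5 B4 BE at offsets 6–8.
U+10312 → 4-byte form F0 90 8C 92 at offsets 9–12.
Offset 12 falls in char 5's range; it's byte 4 of F0 90 8C 92 = 0x92.

0x92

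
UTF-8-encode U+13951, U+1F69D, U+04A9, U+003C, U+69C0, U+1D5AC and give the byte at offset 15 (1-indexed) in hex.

0xF0

1-indexed offset 15 is 0-indexed offset 14.
U+13951 → 4-byte form F0 93 A5 91 at offsets 0–3.
U+1F69D → 4-byte form F0 9F 9A 9D at offsets 4–7.
U+04A9 → 2-byte form D2 A9 at offsets 8–9.
U+003C → 1-byte form 3C at offsets 10–10.
U+69C0 → 3-byte form E6 A7 80 at offsets 11–13.
U+1D5AC → 4-byte form F0 9D 96 AC at offsets 14–17.
Offset 14 falls in char 6's range; it's byte 1 of F0 9D 96 AC = 0xF0.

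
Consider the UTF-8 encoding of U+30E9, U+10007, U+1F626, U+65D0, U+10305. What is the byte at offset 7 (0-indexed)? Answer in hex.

0xF0

U+30E9 → 3-byte form E3 83 A9 at offsets 0–2.
U+10007 → 4-byte form F0 90 80 87 at offsets 3–6.
U+1F626 → 4-byte form F0 9F 98 A6 at offsets 7–10.
Offset 7 falls in char 3's range; it's byte 1 of F0 9F 98 A6 = 0xF0.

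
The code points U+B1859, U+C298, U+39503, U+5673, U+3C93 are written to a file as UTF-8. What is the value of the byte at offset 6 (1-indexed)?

0x8A

1-indexed offset 6 is 0-indexed offset 5.
U+B1859 → 4-byte form F2 B1 A1 99 at offsets 0–3.
U+C298 → 3-byte form EC 8A 98 at offsets 4–6.
Offset 5 falls in char 2's range; it's byte 2 of EC 8A 98 = 0x8A.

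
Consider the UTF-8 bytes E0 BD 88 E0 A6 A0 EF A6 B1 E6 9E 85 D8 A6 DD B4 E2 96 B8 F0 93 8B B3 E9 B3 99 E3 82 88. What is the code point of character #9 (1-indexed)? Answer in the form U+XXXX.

U+9CD9

Offset 0: leading byte 0xE0 = 11100000 → 3-byte char #1 = E0 BD 88.
Offset 3: leading byte 0xE0 = 11100000 → 3-byte char #2 = E0 A6 A0.
Offset 6: leading byte 0xEF = 11101111 → 3-byte char #3 = EF A6 B1.
Offset 9: leading byte 0xE6 = 11100110 → 3-byte char #4 = E6 9E 85.
Offset 12: leading byte 0xD8 = 11011000 → 2-byte char #5 = D8 A6.
Offset 14: leading byte 0xDD = 11011101 → 2-byte char #6 = DD B4.
Offset 16: leading byte 0xE2 = 11100010 → 3-byte char #7 = E2 96 B8.
Offset 19: leading byte 0xF0 = 11110000 → 4-byte char #8 = F0 93 8B B3.
Offset 23: leading byte 0xE9 = 11101001 → 3-byte char #9 = E9 B3 99.
Leading byte 0xE9 = 11101001 matches 1110xxxx → 3-byte sequence.
Byte 1: 0xE9 = 11101001, payload 1001 (4 bits).
Byte 2: 0xB3 = 10110011 (10xxxxxx ✓), payload 110011.
Byte 3: 0x99 = 10011001 (10xxxxxx ✓), payload 011001.
Concatenate: 1001110011011001 = 0x9CD9 (16 bits → U+9CD9).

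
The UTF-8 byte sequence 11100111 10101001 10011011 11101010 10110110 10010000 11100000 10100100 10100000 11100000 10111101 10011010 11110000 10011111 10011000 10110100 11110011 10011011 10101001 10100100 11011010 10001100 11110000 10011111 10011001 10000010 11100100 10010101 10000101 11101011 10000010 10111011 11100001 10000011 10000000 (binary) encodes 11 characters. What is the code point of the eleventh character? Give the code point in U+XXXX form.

U+10C0

Offset 0: leading byte 0xE7 = 11100111 → 3-byte char #1 = E7 A9 9B.
Offset 3: leading byte 0xEA = 11101010 → 3-byte char #2 = EA B6 90.
Offset 6: leading byte 0xE0 = 11100000 → 3-byte char #3 = E0 A4 A0.
Offset 9: leading byte 0xE0 = 11100000 → 3-byte char #4 = E0 BD 9A.
Offset 12: leading byte 0xF0 = 11110000 → 4-byte char #5 = F0 9F 98 B4.
Offset 16: leading byte 0xF3 = 11110011 → 4-byte char #6 = F3 9B A9 A4.
Offset 20: leading byte 0xDA = 11011010 → 2-byte char #7 = DA 8C.
Offset 22: leading byte 0xF0 = 11110000 → 4-byte char #8 = F0 9F 99 82.
Offset 26: leading byte 0xE4 = 11100100 → 3-byte char #9 = E4 95 85.
Offset 29: leading byte 0xEB = 11101011 → 3-byte char #10 = EB 82 BB.
Offset 32: leading byte 0xE1 = 11100001 → 3-byte char #11 = E1 83 80.
Leading byte 0xE1 = 11100001 matches 1110xxxx → 3-byte sequence.
Byte 1: 0xE1 = 11100001, payload 0001 (4 bits).
Byte 2: 0x83 = 10000011 (10xxxxxx ✓), payload 000011.
Byte 3: 0x80 = 10000000 (10xxxxxx ✓), payload 000000.
Concatenate: 0001000011000000 = 0x10C0 (16 bits → U+10C0).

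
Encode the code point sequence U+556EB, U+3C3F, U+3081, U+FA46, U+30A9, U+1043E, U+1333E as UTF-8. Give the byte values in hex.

F1 95 9B AB E3 B0 BF E3 82 81 EF A9 86 E3 82 A9 F0 90 90 BE F0 93 8C BE

U+556EB: 4-byte form → F1 95 9B AB.
U+3C3F: 3-byte form → E3 B0 BF.
U+3081: 3-byte form → E3 82 81.
U+FA46: 3-byte form → EF A9 86.
U+30A9: 3-byte form → E3 82 A9.
U+1043E: 4-byte form → F0 90 90 BE.
U+1333E: 4-byte form → F0 93 8C BE.
Concatenated (24 bytes): F1 95 9B AB E3 B0 BF E3 82 81 EF A9 86 E3 82 A9 F0 90 90 BE F0 93 8C BE.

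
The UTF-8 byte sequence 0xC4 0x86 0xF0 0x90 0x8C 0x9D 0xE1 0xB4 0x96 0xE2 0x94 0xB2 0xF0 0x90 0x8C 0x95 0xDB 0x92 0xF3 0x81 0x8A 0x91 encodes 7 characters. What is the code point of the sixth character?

U+06D2

Offset 0: leading byte 0xC4 = 11000100 → 2-byte char #1 = C4 86.
Offset 2: leading byte 0xF0 = 11110000 → 4-byte char #2 = F0 90 8C 9D.
Offset 6: leading byte 0xE1 = 11100001 → 3-byte char #3 = E1 B4 96.
Offset 9: leading byte 0xE2 = 11100010 → 3-byte char #4 = E2 94 B2.
Offset 12: leading byte 0xF0 = 11110000 → 4-byte char #5 = F0 90 8C 95.
Offset 16: leading byte 0xDB = 11011011 → 2-byte char #6 = DB 92.
Leading byte 0xDB = 11011011 matches 110xxxxx → 2-byte sequence.
Byte 1: 0xDB = 11011011, payload 11011 (5 bits).
Byte 2: 0x92 = 10010010 (10xxxxxx ✓), payload 010010.
Concatenate: 11011010010 = 0x6D2 (11 bits → U+06D2).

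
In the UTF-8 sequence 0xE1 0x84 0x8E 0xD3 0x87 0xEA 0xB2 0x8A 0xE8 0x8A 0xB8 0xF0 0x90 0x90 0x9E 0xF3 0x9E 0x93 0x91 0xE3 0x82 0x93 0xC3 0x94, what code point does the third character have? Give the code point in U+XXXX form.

U+AC8A

Offset 0: leading byte 0xE1 = 11100001 → 3-byte char #1 = E1 84 8E.
Offset 3: leading byte 0xD3 = 11010011 → 2-byte char #2 = D3 87.
Offset 5: leading byte 0xEA = 11101010 → 3-byte char #3 = EA B2 8A.
Leading byte 0xEA = 11101010 matches 1110xxxx → 3-byte sequence.
Byte 1: 0xEA = 11101010, payload 1010 (4 bits).
Byte 2: 0xB2 = 10110010 (10xxxxxx ✓), payload 110010.
Byte 3: 0x8A = 10001010 (10xxxxxx ✓), payload 001010.
Concatenate: 1010110010001010 = 0xAC8A (16 bits → U+AC8A).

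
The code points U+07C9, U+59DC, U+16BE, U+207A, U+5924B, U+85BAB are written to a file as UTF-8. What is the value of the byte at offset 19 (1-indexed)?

0xAB

1-indexed offset 19 is 0-indexed offset 18.
U+07C9 → 2-byte form DF 89 at offsets 0–1.
U+59DC → 3-byte form E5 A7 9C at offsets 2–4.
U+16BE → 3-byte form E1 9A BE at offsets 5–7.
U+207A → 3-byte form E2 81 BA at offsets 8–10.
U+5924B → 4-byte form F1 99 89 8B at offsets 11–14.
U+85BAB → 4-byte form F2 85 AE AB at offsets 15–18.
Offset 18 falls in char 6's range; it's byte 4 of F2 85 AE AB = 0xAB.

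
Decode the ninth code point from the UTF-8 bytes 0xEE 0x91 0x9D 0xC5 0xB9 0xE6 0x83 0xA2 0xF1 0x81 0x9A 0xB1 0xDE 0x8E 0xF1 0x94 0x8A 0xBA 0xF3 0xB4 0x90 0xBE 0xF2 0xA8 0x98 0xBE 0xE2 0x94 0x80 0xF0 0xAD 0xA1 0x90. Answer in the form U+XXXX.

U+2500

Offset 0: leading byte 0xEE = 11101110 → 3-byte char #1 = EE 91 9D.
Offset 3: leading byte 0xC5 = 11000101 → 2-byte char #2 = C5 B9.
Offset 5: leading byte 0xE6 = 11100110 → 3-byte char #3 = E6 83 A2.
Offset 8: leading byte 0xF1 = 11110001 → 4-byte char #4 = F1 81 9A B1.
Offset 12: leading byte 0xDE = 11011110 → 2-byte char #5 = DE 8E.
Offset 14: leading byte 0xF1 = 11110001 → 4-byte char #6 = F1 94 8A BA.
Offset 18: leading byte 0xF3 = 11110011 → 4-byte char #7 = F3 B4 90 BE.
Offset 22: leading byte 0xF2 = 11110010 → 4-byte char #8 = F2 A8 98 BE.
Offset 26: leading byte 0xE2 = 11100010 → 3-byte char #9 = E2 94 80.
Leading byte 0xE2 = 11100010 matches 1110xxxx → 3-byte sequence.
Byte 1: 0xE2 = 11100010, payload 0010 (4 bits).
Byte 2: 0x94 = 10010100 (10xxxxxx ✓), payload 010100.
Byte 3: 0x80 = 10000000 (10xxxxxx ✓), payload 000000.
Concatenate: 0010010100000000 = 0x2500 (16 bits → U+2500).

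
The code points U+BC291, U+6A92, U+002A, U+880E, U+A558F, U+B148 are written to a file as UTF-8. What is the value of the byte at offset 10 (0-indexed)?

0x8E

U+BC291 → 4-byte form F2 BC 8A 91 at offsets 0–3.
U+6A92 → 3-byte form E6 AA 92 at offsets 4–6.
U+002A → 1-byte form 2A at offsets 7–7.
U+880E → 3-byte form E8 A0 8E at offsets 8–10.
Offset 10 falls in char 4's range; it's byte 3 of E8 A0 8E = 0x8E.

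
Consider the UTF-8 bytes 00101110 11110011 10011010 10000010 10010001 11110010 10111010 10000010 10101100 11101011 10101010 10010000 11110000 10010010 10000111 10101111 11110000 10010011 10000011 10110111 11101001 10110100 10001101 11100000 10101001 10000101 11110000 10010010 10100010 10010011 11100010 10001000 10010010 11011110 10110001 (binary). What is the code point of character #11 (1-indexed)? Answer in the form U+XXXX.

U+07B1

Offset 0: leading byte 0x2E = 00101110 → 1-byte char #1 = 2E.
Offset 1: leading byte 0xF3 = 11110011 → 4-byte char #2 = F3 9A 82 91.
Offset 5: leading byte 0xF2 = 11110010 → 4-byte char #3 = F2 BA 82 AC.
Offset 9: leading byte 0xEB = 11101011 → 3-byte char #4 = EB AA 90.
Offset 12: leading byte 0xF0 = 11110000 → 4-byte char #5 = F0 92 87 AF.
Offset 16: leading byte 0xF0 = 11110000 → 4-byte char #6 = F0 93 83 B7.
Offset 20: leading byte 0xE9 = 11101001 → 3-byte char #7 = E9 B4 8D.
Offset 23: leading byte 0xE0 = 11100000 → 3-byte char #8 = E0 A9 85.
Offset 26: leading byte 0xF0 = 11110000 → 4-byte char #9 = F0 92 A2 93.
Offset 30: leading byte 0xE2 = 11100010 → 3-byte char #10 = E2 88 92.
Offset 33: leading byte 0xDE = 11011110 → 2-byte char #11 = DE B1.
Leading byte 0xDE = 11011110 matches 110xxxxx → 2-byte sequence.
Byte 1: 0xDE = 11011110, payload 11110 (5 bits).
Byte 2: 0xB1 = 10110001 (10xxxxxx ✓), payload 110001.
Concatenate: 11110110001 = 0x7B1 (11 bits → U+07B1).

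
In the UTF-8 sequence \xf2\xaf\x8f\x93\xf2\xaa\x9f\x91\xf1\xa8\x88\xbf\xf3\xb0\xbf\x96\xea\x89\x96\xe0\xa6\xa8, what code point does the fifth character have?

U+A256

Offset 0: leading byte 0xF2 = 11110010 → 4-byte char #1 = F2 AF 8F 93.
Offset 4: leading byte 0xF2 = 11110010 → 4-byte char #2 = F2 AA 9F 91.
Offset 8: leading byte 0xF1 = 11110001 → 4-byte char #3 = F1 A8 88 BF.
Offset 12: leading byte 0xF3 = 11110011 → 4-byte char #4 = F3 B0 BF 96.
Offset 16: leading byte 0xEA = 11101010 → 3-byte char #5 = EA 89 96.
Leading byte 0xEA = 11101010 matches 1110xxxx → 3-byte sequence.
Byte 1: 0xEA = 11101010, payload 1010 (4 bits).
Byte 2: 0x89 = 10001001 (10xxxxxx ✓), payload 001001.
Byte 3: 0x96 = 10010110 (10xxxxxx ✓), payload 010110.
Concatenate: 1010001001010110 = 0xA256 (16 bits → U+A256).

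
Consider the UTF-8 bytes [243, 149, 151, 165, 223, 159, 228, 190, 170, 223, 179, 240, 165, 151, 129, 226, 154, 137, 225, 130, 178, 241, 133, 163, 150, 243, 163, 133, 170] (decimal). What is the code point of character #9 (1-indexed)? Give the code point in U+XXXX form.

Offset 0: leading byte 0xF3 = 11110011 → 4-byte char #1 = F3 95 97 A5.
Offset 4: leading byte 0xDF = 11011111 → 2-byte char #2 = DF 9F.
Offset 6: leading byte 0xE4 = 11100100 → 3-byte char #3 = E4 BE AA.
Offset 9: leading byte 0xDF = 11011111 → 2-byte char #4 = DF B3.
Offset 11: leading byte 0xF0 = 11110000 → 4-byte char #5 = F0 A5 97 81.
Offset 15: leading byte 0xE2 = 11100010 → 3-byte char #6 = E2 9A 89.
Offset 18: leading byte 0xE1 = 11100001 → 3-byte char #7 = E1 82 B2.
Offset 21: leading byte 0xF1 = 11110001 → 4-byte char #8 = F1 85 A3 96.
Offset 25: leading byte 0xF3 = 11110011 → 4-byte char #9 = F3 A3 85 AA.
Leading byte 0xF3 = 11110011 matches 11110xxx → 4-byte sequence.
Byte 1: 0xF3 = 11110011, payload 011 (3 bits).
Byte 2: 0xA3 = 10100011 (10xxxxxx ✓), payload 100011.
Byte 3: 0x85 = 10000101 (10xxxxxx ✓), payload 000101.
Byte 4: 0xAA = 10101010 (10xxxxxx ✓), payload 101010.
Concatenate: 011100011000101101010 = 0xE316A (21 bits → U+E316A).

U+E316A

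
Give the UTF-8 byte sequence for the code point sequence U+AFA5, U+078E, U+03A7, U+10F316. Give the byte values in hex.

U+AFA5: 3-byte form → EA BE A5.
U+078E: 2-byte form → DE 8E.
U+03A7: 2-byte form → CE A7.
U+10F316: 4-byte form → F4 8F 8C 96.
Concatenated (11 bytes): EA BE A5 DE 8E CE A7 F4 8F 8C 96.

EA BE A5 DE 8E CE A7 F4 8F 8C 96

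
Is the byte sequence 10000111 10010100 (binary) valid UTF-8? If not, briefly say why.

invalid (continuation byte with no leading byte)

Byte 0x87 = 10000111 has the form 10xxxxxx — a continuation byte — but there is no preceding leading byte.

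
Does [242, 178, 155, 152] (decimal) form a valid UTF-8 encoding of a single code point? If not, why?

valid

Leading byte 0xF2 = 11110010 → 4-byte form.
Continuation bytes 0xB2=10110010, 0x9B=10011011, 0x98=10011000 all match 10xxxxxx.
Decoded value 0xB26D8 is ≥ 0x10000 (shortest form) and not a surrogate.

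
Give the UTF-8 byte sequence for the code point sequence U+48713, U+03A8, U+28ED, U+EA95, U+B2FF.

U+48713: 4-byte form → F1 88 9C 93.
U+03A8: 2-byte form → CE A8.
U+28ED: 3-byte form → E2 A3 AD.
U+EA95: 3-byte form → EE AA 95.
U+B2FF: 3-byte form → EB 8B BF.
Concatenated (15 bytes): F1 88 9C 93 CE A8 E2 A3 AD EE AA 95 EB 8B BF.

F1 88 9C 93 CE A8 E2 A3 AD EE AA 95 EB 8B BF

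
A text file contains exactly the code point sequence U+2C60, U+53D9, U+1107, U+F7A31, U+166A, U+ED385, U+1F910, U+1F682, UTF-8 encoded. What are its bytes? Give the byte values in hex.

U+2C60: 3-byte form → E2 B1 A0.
U+53D9: 3-byte form → E5 8F 99.
U+1107: 3-byte form → E1 84 87.
U+F7A31: 4-byte form → F3 B7 A8 B1.
U+166A: 3-byte form → E1 99 AA.
U+ED385: 4-byte form → F3 AD 8E 85.
U+1F910: 4-byte form → F0 9F A4 90.
U+1F682: 4-byte form → F0 9F 9A 82.
Concatenated (28 bytes): E2 B1 A0 E5 8F 99 E1 84 87 F3 B7 A8 B1 E1 99 AA F3 AD 8E 85 F0 9F A4 90 F0 9F 9A 82.

E2 B1 A0 E5 8F 99 E1 84 87 F3 B7 A8 B1 E1 99 AA F3 AD 8E 85 F0 9F A4 90 F0 9F 9A 82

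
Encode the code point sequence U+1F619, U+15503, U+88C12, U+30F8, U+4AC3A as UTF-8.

U+1F619: 4-byte form → F0 9F 98 99.
U+15503: 4-byte form → F0 95 94 83.
U+88C12: 4-byte form → F2 88 B0 92.
U+30F8: 3-byte form → E3 83 B8.
U+4AC3A: 4-byte form → F1 8A B0 BA.
Concatenated (19 bytes): F0 9F 98 99 F0 95 94 83 F2 88 B0 92 E3 83 B8 F1 8A B0 BA.

F0 9F 98 99 F0 95 94 83 F2 88 B0 92 E3 83 B8 F1 8A B0 BA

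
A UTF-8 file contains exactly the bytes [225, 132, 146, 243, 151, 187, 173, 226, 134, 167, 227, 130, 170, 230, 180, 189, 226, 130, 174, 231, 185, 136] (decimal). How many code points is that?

Byte at offset 0: 0xE1 = 11100001 → 3-byte char (#1). Advance 3.
Byte at offset 3: 0xF3 = 11110011 → 4-byte char (#2). Advance 4.
Byte at offset 7: 0xE2 = 11100010 → 3-byte char (#3). Advance 3.
Byte at offset 10: 0xE3 = 11100011 → 3-byte char (#4). Advance 3.
Byte at offset 13: 0xE6 = 11100110 → 3-byte char (#5). Advance 3.
Byte at offset 16: 0xE2 = 11100010 → 3-byte char (#6). Advance 3.
Byte at offset 19: 0xE7 = 11100111 → 3-byte char (#7). Advance 3.
Reached end at offset 22 after 7 code points.

7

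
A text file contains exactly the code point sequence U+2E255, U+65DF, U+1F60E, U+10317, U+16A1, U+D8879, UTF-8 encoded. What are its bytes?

U+2E255: 4-byte form → F0 AE 89 95.
U+65DF: 3-byte form → E6 97 9F.
U+1F60E: 4-byte form → F0 9F 98 8E.
U+10317: 4-byte form → F0 90 8C 97.
U+16A1: 3-byte form → E1 9A A1.
U+D8879: 4-byte form → F3 98 A1 B9.
Concatenated (22 bytes): F0 AE 89 95 E6 97 9F F0 9F 98 8E F0 90 8C 97 E1 9A A1 F3 98 A1 B9.

F0 AE 89 95 E6 97 9F F0 9F 98 8E F0 90 8C 97 E1 9A A1 F3 98 A1 B9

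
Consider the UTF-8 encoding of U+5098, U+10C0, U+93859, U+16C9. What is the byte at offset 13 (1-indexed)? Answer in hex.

0x89

1-indexed offset 13 is 0-indexed offset 12.
U+5098 → 3-byte form E5 82 98 at offsets 0–2.
U+10C0 → 3-byte form E1 83 80 at offsets 3–5.
U+93859 → 4-byte form F2 93 A1 99 at offsets 6–9.
U+16C9 → 3-byte form E1 9B 89 at offsets 10–12.
Offset 12 falls in char 4's range; it's byte 3 of E1 9B 89 = 0x89.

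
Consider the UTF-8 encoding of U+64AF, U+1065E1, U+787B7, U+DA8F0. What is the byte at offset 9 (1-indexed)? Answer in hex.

0xB8

1-indexed offset 9 is 0-indexed offset 8.
U+64AF → 3-byte form E6 92 AF at offsets 0–2.
U+1065E1 → 4-byte form F4 86 97 A1 at offsets 3–6.
U+787B7 → 4-byte form F1 B8 9E B7 at offsets 7–10.
Offset 8 falls in char 3's range; it's byte 2 of F1 B8 9E B7 = 0xB8.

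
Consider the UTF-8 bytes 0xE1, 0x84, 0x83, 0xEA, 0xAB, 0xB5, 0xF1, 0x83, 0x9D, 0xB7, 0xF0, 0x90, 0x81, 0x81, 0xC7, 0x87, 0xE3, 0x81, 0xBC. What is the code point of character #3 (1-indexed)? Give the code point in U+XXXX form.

Offset 0: leading byte 0xE1 = 11100001 → 3-byte char #1 = E1 84 83.
Offset 3: leading byte 0xEA = 11101010 → 3-byte char #2 = EA AB B5.
Offset 6: leading byte 0xF1 = 11110001 → 4-byte char #3 = F1 83 9D B7.
Leading byte 0xF1 = 11110001 matches 11110xxx → 4-byte sequence.
Byte 1: 0xF1 = 11110001, payload 001 (3 bits).
Byte 2: 0x83 = 10000011 (10xxxxxx ✓), payload 000011.
Byte 3: 0x9D = 10011101 (10xxxxxx ✓), payload 011101.
Byte 4: 0xB7 = 10110111 (10xxxxxx ✓), payload 110111.
Concatenate: 001000011011101110111 = 0x43777 (21 bits → U+43777).

U+43777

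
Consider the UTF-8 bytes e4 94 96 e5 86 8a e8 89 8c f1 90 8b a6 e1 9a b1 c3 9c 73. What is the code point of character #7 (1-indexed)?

U+0073

Offset 0: leading byte 0xE4 = 11100100 → 3-byte char #1 = E4 94 96.
Offset 3: leading byte 0xE5 = 11100101 → 3-byte char #2 = E5 86 8A.
Offset 6: leading byte 0xE8 = 11101000 → 3-byte char #3 = E8 89 8C.
Offset 9: leading byte 0xF1 = 11110001 → 4-byte char #4 = F1 90 8B A6.
Offset 13: leading byte 0xE1 = 11100001 → 3-byte char #5 = E1 9A B1.
Offset 16: leading byte 0xC3 = 11000011 → 2-byte char #6 = C3 9C.
Offset 18: leading byte 0x73 = 01110011 → 1-byte char #7 = 73.
Leading byte 0x73 = 01110011 matches 0xxxxxxx → 1-byte sequence.
Byte 1: 0x73 = 01110011, payload 1110011 (7 bits).
Concatenate: 1110011 = 0x73 (7 bits → U+0073).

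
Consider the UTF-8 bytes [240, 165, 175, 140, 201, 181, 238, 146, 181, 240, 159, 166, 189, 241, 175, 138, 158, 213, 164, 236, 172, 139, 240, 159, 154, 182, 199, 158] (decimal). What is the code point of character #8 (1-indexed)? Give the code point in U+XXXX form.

Offset 0: leading byte 0xF0 = 11110000 → 4-byte char #1 = F0 A5 AF 8C.
Offset 4: leading byte 0xC9 = 11001001 → 2-byte char #2 = C9 B5.
Offset 6: leading byte 0xEE = 11101110 → 3-byte char #3 = EE 92 B5.
Offset 9: leading byte 0xF0 = 11110000 → 4-byte char #4 = F0 9F A6 BD.
Offset 13: leading byte 0xF1 = 11110001 → 4-byte char #5 = F1 AF 8A 9E.
Offset 17: leading byte 0xD5 = 11010101 → 2-byte char #6 = D5 A4.
Offset 19: leading byte 0xEC = 11101100 → 3-byte char #7 = EC AC 8B.
Offset 22: leading byte 0xF0 = 11110000 → 4-byte char #8 = F0 9F 9A B6.
Leading byte 0xF0 = 11110000 matches 11110xxx → 4-byte sequence.
Byte 1: 0xF0 = 11110000, payload 000 (3 bits).
Byte 2: 0x9F = 10011111 (10xxxxxx ✓), payload 011111.
Byte 3: 0x9A = 10011010 (10xxxxxx ✓), payload 011010.
Byte 4: 0xB6 = 10110110 (10xxxxxx ✓), payload 110110.
Concatenate: 000011111011010110110 = 0x1F6B6 (21 bits → U+1F6B6).

U+1F6B6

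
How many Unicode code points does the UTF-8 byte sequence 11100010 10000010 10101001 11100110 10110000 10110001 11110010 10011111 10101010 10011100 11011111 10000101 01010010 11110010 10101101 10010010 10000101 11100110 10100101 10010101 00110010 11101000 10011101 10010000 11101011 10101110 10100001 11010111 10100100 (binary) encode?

Byte at offset 0: 0xE2 = 11100010 → 3-byte char (#1). Advance 3.
Byte at offset 3: 0xE6 = 11100110 → 3-byte char (#2). Advance 3.
Byte at offset 6: 0xF2 = 11110010 → 4-byte char (#3). Advance 4.
Byte at offset 10: 0xDF = 11011111 → 2-byte char (#4). Advance 2.
Byte at offset 12: 0x52 = 01010010 → 1-byte char (#5). Advance 1.
Byte at offset 13: 0xF2 = 11110010 → 4-byte char (#6). Advance 4.
Byte at offset 17: 0xE6 = 11100110 → 3-byte char (#7). Advance 3.
Byte at offset 20: 0x32 = 00110010 → 1-byte char (#8). Advance 1.
Byte at offset 21: 0xE8 = 11101000 → 3-byte char (#9). Advance 3.
Byte at offset 24: 0xEB = 11101011 → 3-byte char (#10). Advance 3.
Byte at offset 27: 0xD7 = 11010111 → 2-byte char (#11). Advance 2.
Reached end at offset 29 after 11 code points.

11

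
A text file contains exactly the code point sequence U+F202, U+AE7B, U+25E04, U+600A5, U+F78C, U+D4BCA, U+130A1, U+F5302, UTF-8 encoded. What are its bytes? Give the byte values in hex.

EF 88 82 EA B9 BB F0 A5 B8 84 F1 A0 82 A5 EF 9E 8C F3 94 AF 8A F0 93 82 A1 F3 B5 8C 82

U+F202: 3-byte form → EF 88 82.
U+AE7B: 3-byte form → EA B9 BB.
U+25E04: 4-byte form → F0 A5 B8 84.
U+600A5: 4-byte form → F1 A0 82 A5.
U+F78C: 3-byte form → EF 9E 8C.
U+D4BCA: 4-byte form → F3 94 AF 8A.
U+130A1: 4-byte form → F0 93 82 A1.
U+F5302: 4-byte form → F3 B5 8C 82.
Concatenated (29 bytes): EF 88 82 EA B9 BB F0 A5 B8 84 F1 A0 82 A5 EF 9E 8C F3 94 AF 8A F0 93 82 A1 F3 B5 8C 82.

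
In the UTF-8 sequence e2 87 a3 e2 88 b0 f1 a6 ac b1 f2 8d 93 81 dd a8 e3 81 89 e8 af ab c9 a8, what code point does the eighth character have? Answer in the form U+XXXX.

Offset 0: leading byte 0xE2 = 11100010 → 3-byte char #1 = E2 87 A3.
Offset 3: leading byte 0xE2 = 11100010 → 3-byte char #2 = E2 88 B0.
Offset 6: leading byte 0xF1 = 11110001 → 4-byte char #3 = F1 A6 AC B1.
Offset 10: leading byte 0xF2 = 11110010 → 4-byte char #4 = F2 8D 93 81.
Offset 14: leading byte 0xDD = 11011101 → 2-byte char #5 = DD A8.
Offset 16: leading byte 0xE3 = 11100011 → 3-byte char #6 = E3 81 89.
Offset 19: leading byte 0xE8 = 11101000 → 3-byte char #7 = E8 AF AB.
Offset 22: leading byte 0xC9 = 11001001 → 2-byte char #8 = C9 A8.
Leading byte 0xC9 = 11001001 matches 110xxxxx → 2-byte sequence.
Byte 1: 0xC9 = 11001001, payload 01001 (5 bits).
Byte 2: 0xA8 = 10101000 (10xxxxxx ✓), payload 101000.
Concatenate: 01001101000 = 0x268 (11 bits → U+0268).

U+0268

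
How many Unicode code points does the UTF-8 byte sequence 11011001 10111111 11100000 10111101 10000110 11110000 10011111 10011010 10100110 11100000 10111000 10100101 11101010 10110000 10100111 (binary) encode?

5

Byte at offset 0: 0xD9 = 11011001 → 2-byte char (#1). Advance 2.
Byte at offset 2: 0xE0 = 11100000 → 3-byte char (#2). Advance 3.
Byte at offset 5: 0xF0 = 11110000 → 4-byte char (#3). Advance 4.
Byte at offset 9: 0xE0 = 11100000 → 3-byte char (#4). Advance 3.
Byte at offset 12: 0xEA = 11101010 → 3-byte char (#5). Advance 3.
Reached end at offset 15 after 5 code points.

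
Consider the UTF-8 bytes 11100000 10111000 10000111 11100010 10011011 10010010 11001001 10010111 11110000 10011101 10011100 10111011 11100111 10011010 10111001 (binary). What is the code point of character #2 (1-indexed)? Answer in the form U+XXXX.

Offset 0: leading byte 0xE0 = 11100000 → 3-byte char #1 = E0 B8 87.
Offset 3: leading byte 0xE2 = 11100010 → 3-byte char #2 = E2 9B 92.
Leading byte 0xE2 = 11100010 matches 1110xxxx → 3-byte sequence.
Byte 1: 0xE2 = 11100010, payload 0010 (4 bits).
Byte 2: 0x9B = 10011011 (10xxxxxx ✓), payload 011011.
Byte 3: 0x92 = 10010010 (10xxxxxx ✓), payload 010010.
Concatenate: 0010011011010010 = 0x26D2 (16 bits → U+26D2).

U+26D2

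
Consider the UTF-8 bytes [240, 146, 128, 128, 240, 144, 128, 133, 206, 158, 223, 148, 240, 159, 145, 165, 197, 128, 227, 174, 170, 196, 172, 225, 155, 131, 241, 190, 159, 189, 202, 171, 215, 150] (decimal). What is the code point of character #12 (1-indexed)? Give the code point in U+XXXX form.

U+05D6

Offset 0: leading byte 0xF0 = 11110000 → 4-byte char #1 = F0 92 80 80.
Offset 4: leading byte 0xF0 = 11110000 → 4-byte char #2 = F0 90 80 85.
Offset 8: leading byte 0xCE = 11001110 → 2-byte char #3 = CE 9E.
Offset 10: leading byte 0xDF = 11011111 → 2-byte char #4 = DF 94.
Offset 12: leading byte 0xF0 = 11110000 → 4-byte char #5 = F0 9F 91 A5.
Offset 16: leading byte 0xC5 = 11000101 → 2-byte char #6 = C5 80.
Offset 18: leading byte 0xE3 = 11100011 → 3-byte char #7 = E3 AE AA.
Offset 21: leading byte 0xC4 = 11000100 → 2-byte char #8 = C4 AC.
Offset 23: leading byte 0xE1 = 11100001 → 3-byte char #9 = E1 9B 83.
Offset 26: leading byte 0xF1 = 11110001 → 4-byte char #10 = F1 BE 9F BD.
Offset 30: leading byte 0xCA = 11001010 → 2-byte char #11 = CA AB.
Offset 32: leading byte 0xD7 = 11010111 → 2-byte char #12 = D7 96.
Leading byte 0xD7 = 11010111 matches 110xxxxx → 2-byte sequence.
Byte 1: 0xD7 = 11010111, payload 10111 (5 bits).
Byte 2: 0x96 = 10010110 (10xxxxxx ✓), payload 010110.
Concatenate: 10111010110 = 0x5D6 (11 bits → U+05D6).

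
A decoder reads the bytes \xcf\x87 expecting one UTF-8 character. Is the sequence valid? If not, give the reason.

Leading byte 0xCF = 11001111 → 2-byte form.
Continuation bytes 0x87=10000111 all match 10xxxxxx.
Decoded value 0x3C7 is ≥ 0x80 (shortest form) and not a surrogate.

valid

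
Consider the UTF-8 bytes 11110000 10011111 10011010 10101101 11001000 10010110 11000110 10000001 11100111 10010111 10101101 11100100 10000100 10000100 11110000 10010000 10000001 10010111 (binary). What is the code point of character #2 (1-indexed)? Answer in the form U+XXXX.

U+0216

Offset 0: leading byte 0xF0 = 11110000 → 4-byte char #1 = F0 9F 9A AD.
Offset 4: leading byte 0xC8 = 11001000 → 2-byte char #2 = C8 96.
Leading byte 0xC8 = 11001000 matches 110xxxxx → 2-byte sequence.
Byte 1: 0xC8 = 11001000, payload 01000 (5 bits).
Byte 2: 0x96 = 10010110 (10xxxxxx ✓), payload 010110.
Concatenate: 01000010110 = 0x216 (11 bits → U+0216).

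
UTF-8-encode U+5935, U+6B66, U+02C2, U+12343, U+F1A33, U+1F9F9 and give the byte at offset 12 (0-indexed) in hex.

U+5935 → 3-byte form E5 A4 B5 at offsets 0–2.
U+6B66 → 3-byte form E6 AD A6 at offsets 3–5.
U+02C2 → 2-byte form CB 82 at offsets 6–7.
U+12343 → 4-byte form F0 92 8D 83 at offsets 8–11.
U+F1A33 → 4-byte form F3 B1 A8 B3 at offsets 12–15.
Offset 12 falls in char 5's range; it's byte 1 of F3 B1 A8 B3 = 0xF3.

0xF3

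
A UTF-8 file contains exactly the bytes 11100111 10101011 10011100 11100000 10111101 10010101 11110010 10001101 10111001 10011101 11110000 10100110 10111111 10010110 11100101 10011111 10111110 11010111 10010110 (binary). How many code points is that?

Byte at offset 0: 0xE7 = 11100111 → 3-byte char (#1). Advance 3.
Byte at offset 3: 0xE0 = 11100000 → 3-byte char (#2). Advance 3.
Byte at offset 6: 0xF2 = 11110010 → 4-byte char (#3). Advance 4.
Byte at offset 10: 0xF0 = 11110000 → 4-byte char (#4). Advance 4.
Byte at offset 14: 0xE5 = 11100101 → 3-byte char (#5). Advance 3.
Byte at offset 17: 0xD7 = 11010111 → 2-byte char (#6). Advance 2.
Reached end at offset 19 after 6 code points.

6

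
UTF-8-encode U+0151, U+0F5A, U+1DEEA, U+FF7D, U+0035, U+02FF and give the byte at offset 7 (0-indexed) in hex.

0xBB

U+0151 → 2-byte form C5 91 at offsets 0–1.
U+0F5A → 3-byte form E0 BD 9A at offsets 2–4.
U+1DEEA → 4-byte form F0 9D BB AA at offsets 5–8.
Offset 7 falls in char 3's range; it's byte 3 of F0 9D BB AA = 0xBB.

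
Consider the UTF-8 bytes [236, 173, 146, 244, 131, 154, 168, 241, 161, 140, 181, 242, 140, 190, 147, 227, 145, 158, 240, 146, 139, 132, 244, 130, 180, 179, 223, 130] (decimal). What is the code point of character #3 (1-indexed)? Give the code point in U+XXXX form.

U+61335

Offset 0: leading byte 0xEC = 11101100 → 3-byte char #1 = EC AD 92.
Offset 3: leading byte 0xF4 = 11110100 → 4-byte char #2 = F4 83 9A A8.
Offset 7: leading byte 0xF1 = 11110001 → 4-byte char #3 = F1 A1 8C B5.
Leading byte 0xF1 = 11110001 matches 11110xxx → 4-byte sequence.
Byte 1: 0xF1 = 11110001, payload 001 (3 bits).
Byte 2: 0xA1 = 10100001 (10xxxxxx ✓), payload 100001.
Byte 3: 0x8C = 10001100 (10xxxxxx ✓), payload 001100.
Byte 4: 0xB5 = 10110101 (10xxxxxx ✓), payload 110101.
Concatenate: 001100001001100110101 = 0x61335 (21 bits → U+61335).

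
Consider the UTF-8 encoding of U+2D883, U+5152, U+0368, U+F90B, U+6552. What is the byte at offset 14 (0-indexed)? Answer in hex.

0x92

U+2D883 → 4-byte form F0 AD A2 83 at offsets 0–3.
U+5152 → 3-byte form E5 85 92 at offsets 4–6.
U+0368 → 2-byte form CD A8 at offsets 7–8.
U+F90B → 3-byte form EF A4 8B at offsets 9–11.
U+6552 → 3-byte form E6 95 92 at offsets 12–14.
Offset 14 falls in char 5's range; it's byte 3 of E6 95 92 = 0x92.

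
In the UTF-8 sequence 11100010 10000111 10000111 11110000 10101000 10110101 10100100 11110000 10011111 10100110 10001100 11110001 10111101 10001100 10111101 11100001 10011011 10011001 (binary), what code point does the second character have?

U+28D64

Offset 0: leading byte 0xE2 = 11100010 → 3-byte char #1 = E2 87 87.
Offset 3: leading byte 0xF0 = 11110000 → 4-byte char #2 = F0 A8 B5 A4.
Leading byte 0xF0 = 11110000 matches 11110xxx → 4-byte sequence.
Byte 1: 0xF0 = 11110000, payload 000 (3 bits).
Byte 2: 0xA8 = 10101000 (10xxxxxx ✓), payload 101000.
Byte 3: 0xB5 = 10110101 (10xxxxxx ✓), payload 110101.
Byte 4: 0xA4 = 10100100 (10xxxxxx ✓), payload 100100.
Concatenate: 000101000110101100100 = 0x28D64 (21 bits → U+28D64).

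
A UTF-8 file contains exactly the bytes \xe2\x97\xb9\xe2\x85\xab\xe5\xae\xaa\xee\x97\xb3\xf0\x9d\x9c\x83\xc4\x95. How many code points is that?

6

Byte at offset 0: 0xE2 = 11100010 → 3-byte char (#1). Advance 3.
Byte at offset 3: 0xE2 = 11100010 → 3-byte char (#2). Advance 3.
Byte at offset 6: 0xE5 = 11100101 → 3-byte char (#3). Advance 3.
Byte at offset 9: 0xEE = 11101110 → 3-byte char (#4). Advance 3.
Byte at offset 12: 0xF0 = 11110000 → 4-byte char (#5). Advance 4.
Byte at offset 16: 0xC4 = 11000100 → 2-byte char (#6). Advance 2.
Reached end at offset 18 after 6 code points.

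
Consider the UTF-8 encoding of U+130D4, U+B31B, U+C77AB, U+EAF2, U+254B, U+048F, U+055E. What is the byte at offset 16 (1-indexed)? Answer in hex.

0x95

1-indexed offset 16 is 0-indexed offset 15.
U+130D4 → 4-byte form F0 93 83 94 at offsets 0–3.
U+B31B → 3-byte form EB 8C 9B at offsets 4–6.
U+C77AB → 4-byte form F3 87 9E AB at offsets 7–10.
U+EAF2 → 3-byte form EE AB B2 at offsets 11–13.
U+254B → 3-byte form E2 95 8B at offsets 14–16.
Offset 15 falls in char 5's range; it's byte 2 of E2 95 8B = 0x95.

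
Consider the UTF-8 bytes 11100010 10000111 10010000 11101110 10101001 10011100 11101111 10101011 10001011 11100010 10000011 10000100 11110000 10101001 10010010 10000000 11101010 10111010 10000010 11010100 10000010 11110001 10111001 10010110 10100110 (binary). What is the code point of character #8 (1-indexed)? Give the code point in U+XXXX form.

Offset 0: leading byte 0xE2 = 11100010 → 3-byte char #1 = E2 87 90.
Offset 3: leading byte 0xEE = 11101110 → 3-byte char #2 = EE A9 9C.
Offset 6: leading byte 0xEF = 11101111 → 3-byte char #3 = EF AB 8B.
Offset 9: leading byte 0xE2 = 11100010 → 3-byte char #4 = E2 83 84.
Offset 12: leading byte 0xF0 = 11110000 → 4-byte char #5 = F0 A9 92 80.
Offset 16: leading byte 0xEA = 11101010 → 3-byte char #6 = EA BA 82.
Offset 19: leading byte 0xD4 = 11010100 → 2-byte char #7 = D4 82.
Offset 21: leading byte 0xF1 = 11110001 → 4-byte char #8 = F1 B9 96 A6.
Leading byte 0xF1 = 11110001 matches 11110xxx → 4-byte sequence.
Byte 1: 0xF1 = 11110001, payload 001 (3 bits).
Byte 2: 0xB9 = 10111001 (10xxxxxx ✓), payload 111001.
Byte 3: 0x96 = 10010110 (10xxxxxx ✓), payload 010110.
Byte 4: 0xA6 = 10100110 (10xxxxxx ✓), payload 100110.
Concatenate: 001111001010110100110 = 0x795A6 (21 bits → U+795A6).

U+795A6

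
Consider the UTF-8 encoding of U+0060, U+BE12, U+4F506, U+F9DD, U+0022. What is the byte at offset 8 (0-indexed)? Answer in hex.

0xEF

U+0060 → 1-byte form 60 at offsets 0–0.
U+BE12 → 3-byte form EB B8 92 at offsets 1–3.
U+4F506 → 4-byte form F1 8F 94 86 at offsets 4–7.
U+F9DD → 3-byte form EF A7 9D at offsets 8–10.
Offset 8 falls in char 4's range; it's byte 1 of EF A7 9D = 0xEF.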